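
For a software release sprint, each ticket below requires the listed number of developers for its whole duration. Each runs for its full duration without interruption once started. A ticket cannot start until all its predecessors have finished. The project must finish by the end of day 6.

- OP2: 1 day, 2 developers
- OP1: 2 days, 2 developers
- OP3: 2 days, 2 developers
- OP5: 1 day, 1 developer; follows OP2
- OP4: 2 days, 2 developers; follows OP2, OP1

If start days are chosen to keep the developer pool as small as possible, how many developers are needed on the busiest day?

4

Early-start (OP2@1, OP1@1, OP3@1, OP5@2, OP4@3) gives peak 6: d1:6  d2:5  d3:2  d4:2  d5:0  d6:0.
Shift OP3→2, OP5→3, OP4→4.
Schedule OP2@1, OP1@1, OP3@2, OP5@3, OP4@4: d1:4  d2:4  d3:3  d4:2  d5:2  d6:0 — peak 4.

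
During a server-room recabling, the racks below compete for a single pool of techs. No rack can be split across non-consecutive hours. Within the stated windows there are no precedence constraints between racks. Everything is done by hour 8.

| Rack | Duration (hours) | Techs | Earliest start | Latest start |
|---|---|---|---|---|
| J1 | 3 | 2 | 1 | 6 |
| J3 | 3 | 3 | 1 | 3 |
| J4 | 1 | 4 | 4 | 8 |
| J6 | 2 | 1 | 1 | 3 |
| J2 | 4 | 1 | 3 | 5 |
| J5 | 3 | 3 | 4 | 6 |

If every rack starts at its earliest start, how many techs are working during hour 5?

At early start, hour 5 has: J2, J5.
Demand: 1 + 3 = 4.

4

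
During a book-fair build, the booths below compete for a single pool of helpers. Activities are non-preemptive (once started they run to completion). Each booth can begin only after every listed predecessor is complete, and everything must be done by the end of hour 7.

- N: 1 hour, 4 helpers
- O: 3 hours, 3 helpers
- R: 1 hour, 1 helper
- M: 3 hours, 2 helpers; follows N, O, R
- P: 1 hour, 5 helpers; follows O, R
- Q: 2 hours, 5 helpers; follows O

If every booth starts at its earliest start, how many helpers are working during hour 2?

At early start, hour 2 has: O.
Demand: 3 = 3.

3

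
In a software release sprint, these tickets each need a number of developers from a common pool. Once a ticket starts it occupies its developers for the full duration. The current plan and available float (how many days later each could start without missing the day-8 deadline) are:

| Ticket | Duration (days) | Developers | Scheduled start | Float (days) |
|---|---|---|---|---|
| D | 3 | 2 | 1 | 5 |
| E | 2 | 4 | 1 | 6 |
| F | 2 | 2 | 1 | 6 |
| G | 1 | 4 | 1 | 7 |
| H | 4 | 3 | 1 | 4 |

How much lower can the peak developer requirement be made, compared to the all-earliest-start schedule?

Early-start peak: d1:15  d2:11  d3:5  d4:3  d5:0  d6:0  d7:0  d8:0 ⇒ 15.
Leveled (D@1, E@6, F@4, G@8, H@1): d1:5  d2:5  d3:5  d4:5  d5:2  d6:4  d7:4  d8:4 ⇒ 5.
Reduction 15 − 5 = 10.

10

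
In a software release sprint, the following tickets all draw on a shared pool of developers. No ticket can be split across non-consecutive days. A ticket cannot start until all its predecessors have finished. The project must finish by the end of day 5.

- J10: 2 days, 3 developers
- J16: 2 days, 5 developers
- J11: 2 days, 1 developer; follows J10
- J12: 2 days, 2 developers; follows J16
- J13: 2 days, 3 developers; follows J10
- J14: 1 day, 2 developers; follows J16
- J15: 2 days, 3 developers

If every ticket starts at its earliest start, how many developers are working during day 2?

At early start, day 2 has: J10, J16, J15.
Demand: 3 + 5 + 3 = 11.

11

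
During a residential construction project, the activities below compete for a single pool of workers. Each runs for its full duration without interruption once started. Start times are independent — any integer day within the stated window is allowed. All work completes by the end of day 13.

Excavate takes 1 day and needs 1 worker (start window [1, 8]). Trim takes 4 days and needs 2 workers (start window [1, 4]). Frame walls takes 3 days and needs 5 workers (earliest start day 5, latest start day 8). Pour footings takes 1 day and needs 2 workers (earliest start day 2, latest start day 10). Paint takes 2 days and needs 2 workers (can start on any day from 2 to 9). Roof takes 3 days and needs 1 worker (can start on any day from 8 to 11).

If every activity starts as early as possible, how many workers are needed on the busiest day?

6

Early-start schedule: Excavate@1, Trim@1, Frame walls@5, Pour footings@2, Paint@2, Roof@8.
Load per day: day 1: 3, day 2: 6, day 3: 4, day 4: 2, day 5: 5, day 6: 5, day 7: 5, day 8: 1, day 9: 1, day 10: 1, day 11: 0, day 12: 0, day 13: 0.
Peak is 6.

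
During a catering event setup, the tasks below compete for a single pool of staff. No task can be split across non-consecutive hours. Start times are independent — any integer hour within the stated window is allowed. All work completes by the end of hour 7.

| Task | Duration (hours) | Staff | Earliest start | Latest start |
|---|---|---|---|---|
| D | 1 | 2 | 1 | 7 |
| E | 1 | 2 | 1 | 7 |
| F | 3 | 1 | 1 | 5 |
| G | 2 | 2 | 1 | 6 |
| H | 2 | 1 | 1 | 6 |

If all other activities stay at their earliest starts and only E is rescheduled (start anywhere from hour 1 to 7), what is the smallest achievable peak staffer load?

E@1: h1:8  h2:4  h3:1  h4:0  h5:0  h6:0  h7:0 → peak 8
E@2: h1:6  h2:6  h3:1  h4:0  h5:0  h6:0  h7:0 → peak 6
E@3: h1:6  h2:4  h3:3  h4:0  h5:0  h6:0  h7:0 → peak 6
E@4: h1:6  h2:4  h3:1  h4:2  h5:0  h6:0  h7:0 → peak 6
E@5: h1:6  h2:4  h3:1  h4:0  h5:2  h6:0  h7:0 → peak 6
E@6: h1:6  h2:4  h3:1  h4:0  h5:0  h6:2  h7:0 → peak 6
E@7: h1:6  h2:4  h3:1  h4:0  h5:0  h6:0  h7:2 → peak 6
Best is E@2, peak 6.

6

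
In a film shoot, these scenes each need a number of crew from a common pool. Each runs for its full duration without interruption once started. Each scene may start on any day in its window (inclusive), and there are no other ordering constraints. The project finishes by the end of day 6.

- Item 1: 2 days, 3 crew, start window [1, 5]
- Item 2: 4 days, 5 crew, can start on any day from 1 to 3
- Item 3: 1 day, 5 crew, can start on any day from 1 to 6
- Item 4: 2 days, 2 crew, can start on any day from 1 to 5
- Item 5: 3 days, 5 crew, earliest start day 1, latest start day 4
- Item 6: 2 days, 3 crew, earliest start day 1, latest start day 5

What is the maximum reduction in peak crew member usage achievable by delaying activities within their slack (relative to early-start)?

13

Early-start peak: d1:23  d2:18  d3:10  d4:5  d5:0  d6:0 ⇒ 23.
Leveled (Item 1@1, Item 2@1, Item 3@3, Item 4@1, Item 5@4, Item 6@5): d1:10  d2:10  d3:10  d4:10  d5:8  d6:8 ⇒ 10.
Reduction 23 − 10 = 13.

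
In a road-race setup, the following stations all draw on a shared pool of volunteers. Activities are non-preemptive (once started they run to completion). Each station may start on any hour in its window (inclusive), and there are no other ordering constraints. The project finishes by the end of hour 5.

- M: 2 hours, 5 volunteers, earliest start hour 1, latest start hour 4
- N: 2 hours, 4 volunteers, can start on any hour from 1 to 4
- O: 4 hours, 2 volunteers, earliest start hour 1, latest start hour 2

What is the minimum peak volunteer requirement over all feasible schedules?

7

Early-start (M@1, N@1, O@1) gives peak 11: h1:11  h2:11  h3:2  h4:2  h5:0.
Shift N→3.
Schedule M@1, N@3, O@1: h1:7  h2:7  h3:6  h4:6  h5:0 — peak 7.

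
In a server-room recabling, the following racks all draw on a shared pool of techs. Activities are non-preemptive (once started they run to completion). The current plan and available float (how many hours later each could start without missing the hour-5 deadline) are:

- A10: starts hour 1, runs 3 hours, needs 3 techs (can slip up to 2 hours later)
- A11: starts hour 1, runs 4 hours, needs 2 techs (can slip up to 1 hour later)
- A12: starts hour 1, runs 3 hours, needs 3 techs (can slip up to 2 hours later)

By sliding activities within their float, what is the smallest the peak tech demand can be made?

Schedule A10@1, A11@1, A12@1: h1:8  h2:8  h3:8  h4:2  h5:0 — peak 8.
No arrangement of the 18 feasible schedules does better.

8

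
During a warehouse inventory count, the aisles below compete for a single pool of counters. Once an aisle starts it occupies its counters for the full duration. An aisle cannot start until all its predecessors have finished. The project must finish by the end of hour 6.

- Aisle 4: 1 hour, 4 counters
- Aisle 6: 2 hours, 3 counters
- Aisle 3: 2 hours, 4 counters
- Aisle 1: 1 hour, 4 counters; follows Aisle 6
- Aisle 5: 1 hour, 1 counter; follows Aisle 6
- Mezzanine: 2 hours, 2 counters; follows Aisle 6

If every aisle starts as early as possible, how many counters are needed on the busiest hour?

Early-start schedule: Aisle 4@1, Aisle 6@1, Aisle 3@1, Aisle 1@3, Aisle 5@3, Mezzanine@3.
Load per hour: hour 1: 11, hour 2: 7, hour 3: 7, hour 4: 2, hour 5: 0, hour 6: 0.
Peak is 11.

11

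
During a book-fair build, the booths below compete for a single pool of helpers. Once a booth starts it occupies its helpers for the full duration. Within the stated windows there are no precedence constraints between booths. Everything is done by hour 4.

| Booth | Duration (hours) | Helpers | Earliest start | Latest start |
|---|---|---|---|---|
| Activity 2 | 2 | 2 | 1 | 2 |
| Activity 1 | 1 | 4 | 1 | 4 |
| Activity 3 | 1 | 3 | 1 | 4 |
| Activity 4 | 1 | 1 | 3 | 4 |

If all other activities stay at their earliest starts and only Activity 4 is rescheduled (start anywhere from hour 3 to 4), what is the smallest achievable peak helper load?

9

Activity 4@3: h1:9  h2:2  h3:1  h4:0 → peak 9
Activity 4@4: h1:9  h2:2  h3:0  h4:1 → peak 9
Best is Activity 4@3, peak 9.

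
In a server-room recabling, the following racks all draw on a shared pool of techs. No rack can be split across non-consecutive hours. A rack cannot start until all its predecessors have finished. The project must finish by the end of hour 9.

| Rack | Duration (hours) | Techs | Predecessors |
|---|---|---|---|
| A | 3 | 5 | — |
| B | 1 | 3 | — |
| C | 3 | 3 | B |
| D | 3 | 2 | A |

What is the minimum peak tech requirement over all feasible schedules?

Early-start (A@1, B@1, C@2, D@4) gives peak 8: h1:8  h2:8  h3:8  h4:5  h5:2  h6:2  h7:0  h8:0  h9:0.
Shift B→4, C→5.
Schedule A@1, B@4, C@5, D@4: h1:5  h2:5  h3:5  h4:5  h5:5  h6:5  h7:3  h8:0  h9:0 — peak 5.

5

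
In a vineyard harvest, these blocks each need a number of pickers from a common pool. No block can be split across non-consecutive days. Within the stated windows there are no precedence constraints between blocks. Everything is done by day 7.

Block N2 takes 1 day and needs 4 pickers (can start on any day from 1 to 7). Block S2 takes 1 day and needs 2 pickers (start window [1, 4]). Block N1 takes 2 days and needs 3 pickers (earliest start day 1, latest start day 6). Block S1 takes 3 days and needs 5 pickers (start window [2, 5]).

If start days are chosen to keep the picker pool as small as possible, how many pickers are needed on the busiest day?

5

Early-start (Block N2@1, Block S2@1, Block N1@1, Block S1@2) gives peak 9: d1:9  d2:8  d3:5  d4:5  d5:0  d6:0  d7:0.
Shift Block S2→2, Block N1→2, Block S1→4.
Schedule Block N2@1, Block S2@2, Block N1@2, Block S1@4: d1:4  d2:5  d3:3  d4:5  d5:5  d6:5  d7:0 — peak 5.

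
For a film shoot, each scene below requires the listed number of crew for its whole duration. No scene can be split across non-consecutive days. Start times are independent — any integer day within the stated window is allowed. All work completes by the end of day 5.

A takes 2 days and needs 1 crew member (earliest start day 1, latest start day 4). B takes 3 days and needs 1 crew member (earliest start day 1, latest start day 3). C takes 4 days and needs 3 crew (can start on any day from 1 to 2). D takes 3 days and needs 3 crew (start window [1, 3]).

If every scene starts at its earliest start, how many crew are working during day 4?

At early start, day 4 has: C.
Demand: 3 = 3.

3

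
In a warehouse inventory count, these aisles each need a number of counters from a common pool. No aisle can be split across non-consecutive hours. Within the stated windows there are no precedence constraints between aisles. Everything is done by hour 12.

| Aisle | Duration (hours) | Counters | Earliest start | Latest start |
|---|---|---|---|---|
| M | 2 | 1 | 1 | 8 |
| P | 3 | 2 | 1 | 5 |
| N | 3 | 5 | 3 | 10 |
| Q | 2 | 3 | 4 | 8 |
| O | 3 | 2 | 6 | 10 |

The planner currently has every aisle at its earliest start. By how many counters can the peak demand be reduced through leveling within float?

3

Early-start peak: h1:3  h2:3  h3:7  h4:8  h5:8  h6:2  h7:2  h8:2  h9:0  h10:0  h11:0  h12:0 ⇒ 8.
Leveled (M@1, P@1, N@4, Q@7, O@7): h1:3  h2:3  h3:2  h4:5  h5:5  h6:5  h7:5  h8:5  h9:2  h10:0  h11:0  h12:0 ⇒ 5.
Reduction 8 − 5 = 3.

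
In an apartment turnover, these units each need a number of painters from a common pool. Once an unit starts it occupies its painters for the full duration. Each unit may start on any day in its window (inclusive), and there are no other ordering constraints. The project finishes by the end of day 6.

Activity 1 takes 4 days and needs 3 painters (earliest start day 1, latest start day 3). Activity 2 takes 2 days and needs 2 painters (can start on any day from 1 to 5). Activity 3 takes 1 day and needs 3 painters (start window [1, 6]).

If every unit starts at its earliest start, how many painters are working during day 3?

At early start, day 3 has: Activity 1.
Demand: 3 = 3.

3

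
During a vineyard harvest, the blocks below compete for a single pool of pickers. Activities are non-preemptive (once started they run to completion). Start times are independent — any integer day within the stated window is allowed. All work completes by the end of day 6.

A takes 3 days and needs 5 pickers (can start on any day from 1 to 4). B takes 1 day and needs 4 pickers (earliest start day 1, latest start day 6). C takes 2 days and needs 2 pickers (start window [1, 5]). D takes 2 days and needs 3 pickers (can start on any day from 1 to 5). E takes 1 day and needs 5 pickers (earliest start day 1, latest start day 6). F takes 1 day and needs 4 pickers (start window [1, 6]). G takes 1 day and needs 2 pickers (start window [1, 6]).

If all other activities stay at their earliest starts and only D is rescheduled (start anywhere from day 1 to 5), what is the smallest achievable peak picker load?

22

D@1: d1:25  d2:10  d3:5  d4:0  d5:0  d6:0 → peak 25
D@2: d1:22  d2:10  d3:8  d4:0  d5:0  d6:0 → peak 22
D@3: d1:22  d2:7  d3:8  d4:3  d5:0  d6:0 → peak 22
D@4: d1:22  d2:7  d3:5  d4:3  d5:3  d6:0 → peak 22
D@5: d1:22  d2:7  d3:5  d4:0  d5:3  d6:3 → peak 22
Best is D@2, peak 22.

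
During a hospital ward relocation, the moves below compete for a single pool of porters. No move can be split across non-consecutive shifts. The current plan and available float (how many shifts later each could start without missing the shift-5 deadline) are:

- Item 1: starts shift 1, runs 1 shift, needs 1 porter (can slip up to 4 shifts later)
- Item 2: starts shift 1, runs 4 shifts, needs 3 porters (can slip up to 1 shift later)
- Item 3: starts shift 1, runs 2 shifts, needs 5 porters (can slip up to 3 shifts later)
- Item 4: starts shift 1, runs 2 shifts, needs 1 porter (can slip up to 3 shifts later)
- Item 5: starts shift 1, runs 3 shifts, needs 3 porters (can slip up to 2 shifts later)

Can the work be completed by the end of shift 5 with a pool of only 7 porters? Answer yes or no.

The minimum achievable peak is 8; 7 < 8, so no feasible schedule stays within the cap.

no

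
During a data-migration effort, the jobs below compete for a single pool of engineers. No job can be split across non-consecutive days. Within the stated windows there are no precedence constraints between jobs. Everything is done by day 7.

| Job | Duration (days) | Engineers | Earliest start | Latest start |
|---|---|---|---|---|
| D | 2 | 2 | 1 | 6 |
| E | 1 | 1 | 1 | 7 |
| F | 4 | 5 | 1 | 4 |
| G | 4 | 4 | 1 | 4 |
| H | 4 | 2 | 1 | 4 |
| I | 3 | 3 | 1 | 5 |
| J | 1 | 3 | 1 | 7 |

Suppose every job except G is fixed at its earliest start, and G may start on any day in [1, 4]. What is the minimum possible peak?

16

G@1: d1:20  d2:16  d3:14  d4:11  d5:0  d6:0  d7:0 → peak 20
G@2: d1:16  d2:16  d3:14  d4:11  d5:4  d6:0  d7:0 → peak 16
G@3: d1:16  d2:12  d3:14  d4:11  d5:4  d6:4  d7:0 → peak 16
G@4: d1:16  d2:12  d3:10  d4:11  d5:4  d6:4  d7:4 → peak 16
Best is G@2, peak 16.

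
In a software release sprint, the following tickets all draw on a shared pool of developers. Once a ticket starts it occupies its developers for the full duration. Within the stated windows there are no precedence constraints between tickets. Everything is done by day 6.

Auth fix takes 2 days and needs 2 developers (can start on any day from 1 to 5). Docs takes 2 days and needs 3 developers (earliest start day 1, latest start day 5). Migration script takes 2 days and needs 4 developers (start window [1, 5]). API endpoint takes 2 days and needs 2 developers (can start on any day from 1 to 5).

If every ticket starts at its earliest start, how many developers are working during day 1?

At early start, day 1 has: Auth fix, Docs, Migration script, API endpoint.
Demand: 2 + 3 + 4 + 2 = 11.

11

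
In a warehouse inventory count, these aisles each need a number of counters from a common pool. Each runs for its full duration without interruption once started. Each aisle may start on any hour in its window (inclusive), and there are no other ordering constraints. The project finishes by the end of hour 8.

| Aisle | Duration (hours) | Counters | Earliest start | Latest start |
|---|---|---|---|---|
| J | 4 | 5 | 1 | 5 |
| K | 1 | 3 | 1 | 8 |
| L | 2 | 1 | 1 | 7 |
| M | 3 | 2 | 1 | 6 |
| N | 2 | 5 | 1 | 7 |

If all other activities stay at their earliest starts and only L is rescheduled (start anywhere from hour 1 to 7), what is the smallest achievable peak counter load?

L@1: h1:16  h2:13  h3:7  h4:5  h5:0  h6:0  h7:0  h8:0 → peak 16
L@2: h1:15  h2:13  h3:8  h4:5  h5:0  h6:0  h7:0  h8:0 → peak 15
L@3: h1:15  h2:12  h3:8  h4:6  h5:0  h6:0  h7:0  h8:0 → peak 15
L@4: h1:15  h2:12  h3:7  h4:6  h5:1  h6:0  h7:0  h8:0 → peak 15
L@5: h1:15  h2:12  h3:7  h4:5  h5:1  h6:1  h7:0  h8:0 → peak 15
L@6: h1:15  h2:12  h3:7  h4:5  h5:0  h6:1  h7:1  h8:0 → peak 15
L@7: h1:15  h2:12  h3:7  h4:5  h5:0  h6:0  h7:1  h8:1 → peak 15
Best is L@2, peak 15.

15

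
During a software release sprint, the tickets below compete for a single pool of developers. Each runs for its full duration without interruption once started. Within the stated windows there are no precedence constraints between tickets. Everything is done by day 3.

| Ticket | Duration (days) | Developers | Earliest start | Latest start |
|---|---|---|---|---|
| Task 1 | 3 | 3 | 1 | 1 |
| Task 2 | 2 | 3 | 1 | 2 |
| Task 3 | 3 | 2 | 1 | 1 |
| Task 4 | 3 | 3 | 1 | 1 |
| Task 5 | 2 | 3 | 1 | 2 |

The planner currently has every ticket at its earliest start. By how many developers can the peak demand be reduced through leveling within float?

Early-start peak: d1:14  d2:14  d3:8 ⇒ 14.
Leveled (Task 1@1, Task 2@1, Task 3@1, Task 4@1, Task 5@1): d1:14  d2:14  d3:8 ⇒ 14.
Reduction 14 − 14 = 0.

0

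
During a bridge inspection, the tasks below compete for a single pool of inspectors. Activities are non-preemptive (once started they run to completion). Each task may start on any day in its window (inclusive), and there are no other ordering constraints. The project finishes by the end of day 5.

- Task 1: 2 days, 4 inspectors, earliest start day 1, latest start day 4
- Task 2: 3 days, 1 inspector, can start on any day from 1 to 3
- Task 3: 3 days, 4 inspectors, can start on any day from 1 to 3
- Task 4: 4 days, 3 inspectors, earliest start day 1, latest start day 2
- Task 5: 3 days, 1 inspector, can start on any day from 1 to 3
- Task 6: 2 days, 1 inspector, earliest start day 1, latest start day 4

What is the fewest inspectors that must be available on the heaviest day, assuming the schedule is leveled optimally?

9

Early-start (Task 1@1, Task 2@1, Task 3@1, Task 4@1, Task 5@1, Task 6@1) gives peak 14: d1:14  d2:14  d3:9  d4:3  d5:0.
Shift Task 3→3, Task 6→4.
Schedule Task 1@1, Task 2@1, Task 3@3, Task 4@1, Task 5@1, Task 6@4: d1:9  d2:9  d3:9  d4:8  d5:5 — peak 9.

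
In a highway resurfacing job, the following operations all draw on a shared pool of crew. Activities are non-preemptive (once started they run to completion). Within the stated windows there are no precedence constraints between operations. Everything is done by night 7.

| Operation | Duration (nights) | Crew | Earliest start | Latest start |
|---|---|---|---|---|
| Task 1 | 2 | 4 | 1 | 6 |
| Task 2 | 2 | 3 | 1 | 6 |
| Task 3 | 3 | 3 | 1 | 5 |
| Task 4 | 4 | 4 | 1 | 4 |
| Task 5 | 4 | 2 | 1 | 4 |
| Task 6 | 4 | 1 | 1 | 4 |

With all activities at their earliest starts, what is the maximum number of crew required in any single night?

17

Early-start schedule: Task 1@1, Task 2@1, Task 3@1, Task 4@1, Task 5@1, Task 6@1.
Load per night: night 1: 17, night 2: 17, night 3: 10, night 4: 7, night 5: 0, night 6: 0, night 7: 0.
Peak is 17.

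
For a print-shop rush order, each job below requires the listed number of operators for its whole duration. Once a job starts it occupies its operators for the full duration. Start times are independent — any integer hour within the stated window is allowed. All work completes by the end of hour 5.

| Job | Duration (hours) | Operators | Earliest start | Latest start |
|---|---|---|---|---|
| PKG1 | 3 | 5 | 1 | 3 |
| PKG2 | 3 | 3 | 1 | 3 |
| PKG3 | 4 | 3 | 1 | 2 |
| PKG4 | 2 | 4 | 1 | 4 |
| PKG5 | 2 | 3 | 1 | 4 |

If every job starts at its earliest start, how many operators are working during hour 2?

18

At early start, hour 2 has: PKG1, PKG2, PKG3, PKG4, PKG5.
Demand: 5 + 3 + 3 + 4 + 3 = 18.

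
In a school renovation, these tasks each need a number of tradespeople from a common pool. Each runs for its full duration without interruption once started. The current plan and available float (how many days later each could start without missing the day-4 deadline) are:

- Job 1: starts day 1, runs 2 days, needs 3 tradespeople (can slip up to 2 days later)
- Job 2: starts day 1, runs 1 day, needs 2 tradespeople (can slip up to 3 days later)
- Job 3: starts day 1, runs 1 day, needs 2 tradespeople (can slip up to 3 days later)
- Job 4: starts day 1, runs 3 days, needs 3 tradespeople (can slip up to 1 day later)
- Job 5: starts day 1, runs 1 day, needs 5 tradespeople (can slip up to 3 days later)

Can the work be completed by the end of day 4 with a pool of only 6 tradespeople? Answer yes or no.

no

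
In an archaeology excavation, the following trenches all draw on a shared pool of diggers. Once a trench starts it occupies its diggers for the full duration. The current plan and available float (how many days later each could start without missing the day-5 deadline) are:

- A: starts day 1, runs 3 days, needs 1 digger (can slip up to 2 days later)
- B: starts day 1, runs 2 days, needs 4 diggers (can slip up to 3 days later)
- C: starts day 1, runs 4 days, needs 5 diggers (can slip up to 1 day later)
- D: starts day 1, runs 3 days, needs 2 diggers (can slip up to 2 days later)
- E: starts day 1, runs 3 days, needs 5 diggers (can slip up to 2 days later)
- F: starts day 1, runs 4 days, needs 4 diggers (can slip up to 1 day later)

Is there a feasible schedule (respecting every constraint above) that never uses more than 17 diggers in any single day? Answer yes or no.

yes

Schedule A@1, B@1, C@1, D@1, E@3, F@1: d1:16  d2:16  d3:17  d4:14  d5:5 — peak 17 ≤ 17.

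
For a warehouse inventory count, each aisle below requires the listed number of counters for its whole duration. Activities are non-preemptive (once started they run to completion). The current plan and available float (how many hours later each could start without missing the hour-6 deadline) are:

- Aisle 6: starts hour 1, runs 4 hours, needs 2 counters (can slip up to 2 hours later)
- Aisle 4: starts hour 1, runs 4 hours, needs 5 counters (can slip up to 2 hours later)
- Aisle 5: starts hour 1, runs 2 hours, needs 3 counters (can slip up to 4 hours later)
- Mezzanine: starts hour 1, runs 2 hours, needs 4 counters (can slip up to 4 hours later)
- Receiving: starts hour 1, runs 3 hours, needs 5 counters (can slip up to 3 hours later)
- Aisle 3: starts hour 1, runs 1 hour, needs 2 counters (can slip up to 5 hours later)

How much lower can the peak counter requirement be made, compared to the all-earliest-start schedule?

9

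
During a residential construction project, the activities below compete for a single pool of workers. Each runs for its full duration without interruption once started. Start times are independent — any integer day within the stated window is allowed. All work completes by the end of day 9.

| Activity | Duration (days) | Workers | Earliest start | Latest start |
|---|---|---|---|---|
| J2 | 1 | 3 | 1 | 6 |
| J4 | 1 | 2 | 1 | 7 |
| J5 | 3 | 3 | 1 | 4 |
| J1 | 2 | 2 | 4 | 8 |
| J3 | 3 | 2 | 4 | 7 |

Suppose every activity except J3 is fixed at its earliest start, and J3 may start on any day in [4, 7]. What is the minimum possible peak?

J3@4: d1:8  d2:3  d3:3  d4:4  d5:4  d6:2  d7:0  d8:0  d9:0 → peak 8
J3@5: d1:8  d2:3  d3:3  d4:2  d5:4  d6:2  d7:2  d8:0  d9:0 → peak 8
J3@6: d1:8  d2:3  d3:3  d4:2  d5:2  d6:2  d7:2  d8:2  d9:0 → peak 8
J3@7: d1:8  d2:3  d3:3  d4:2  d5:2  d6:0  d7:2  d8:2  d9:2 → peak 8
Best is J3@4, peak 8.

8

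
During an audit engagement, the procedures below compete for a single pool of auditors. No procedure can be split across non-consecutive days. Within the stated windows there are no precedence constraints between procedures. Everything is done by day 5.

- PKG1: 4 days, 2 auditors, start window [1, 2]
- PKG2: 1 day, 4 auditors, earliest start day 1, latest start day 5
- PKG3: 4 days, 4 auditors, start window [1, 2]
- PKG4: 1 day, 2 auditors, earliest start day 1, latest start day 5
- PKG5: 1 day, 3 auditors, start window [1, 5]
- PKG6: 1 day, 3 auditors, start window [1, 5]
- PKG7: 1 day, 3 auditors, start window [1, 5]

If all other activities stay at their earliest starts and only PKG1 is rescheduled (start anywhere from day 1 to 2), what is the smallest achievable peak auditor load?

PKG1@1: d1:21  d2:6  d3:6  d4:6  d5:0 → peak 21
PKG1@2: d1:19  d2:6  d3:6  d4:6  d5:2 → peak 19
Best is PKG1@2, peak 19.

19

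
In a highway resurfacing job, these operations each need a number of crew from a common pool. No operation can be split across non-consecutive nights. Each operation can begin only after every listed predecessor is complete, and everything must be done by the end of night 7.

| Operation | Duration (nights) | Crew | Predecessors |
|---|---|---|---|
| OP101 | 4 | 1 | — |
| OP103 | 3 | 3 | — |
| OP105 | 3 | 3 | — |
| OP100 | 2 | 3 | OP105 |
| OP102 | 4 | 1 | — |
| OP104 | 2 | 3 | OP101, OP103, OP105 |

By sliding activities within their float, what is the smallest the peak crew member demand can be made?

Early-start (OP101@1, OP103@1, OP105@1, OP100@4, OP102@1, OP104@5) gives peak 8: n1:8  n2:8  n3:8  n4:5  n5:6  n6:3  n7:0.
Shift OP102→4.
Schedule OP101@1, OP103@1, OP105@1, OP100@4, OP102@4, OP104@5: n1:7  n2:7  n3:7  n4:5  n5:7  n6:4  n7:1 — peak 7.

7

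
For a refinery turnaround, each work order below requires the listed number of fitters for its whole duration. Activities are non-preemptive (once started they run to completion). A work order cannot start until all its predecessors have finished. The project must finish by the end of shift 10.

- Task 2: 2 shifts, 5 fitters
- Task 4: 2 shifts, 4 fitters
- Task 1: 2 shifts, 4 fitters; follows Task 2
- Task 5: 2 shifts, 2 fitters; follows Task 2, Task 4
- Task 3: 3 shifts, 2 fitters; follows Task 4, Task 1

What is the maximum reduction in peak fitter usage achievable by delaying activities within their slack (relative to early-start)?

Early-start peak: s1:9  s2:9  s3:6  s4:6  s5:2  s6:2  s7:2  s8:0  s9:0  s10:0 ⇒ 9.
Leveled (Task 2@1, Task 4@3, Task 1@5, Task 5@7, Task 3@7): s1:5  s2:5  s3:4  s4:4  s5:4  s6:4  s7:4  s8:4  s9:2  s10:0 ⇒ 5.
Reduction 9 − 5 = 4.

4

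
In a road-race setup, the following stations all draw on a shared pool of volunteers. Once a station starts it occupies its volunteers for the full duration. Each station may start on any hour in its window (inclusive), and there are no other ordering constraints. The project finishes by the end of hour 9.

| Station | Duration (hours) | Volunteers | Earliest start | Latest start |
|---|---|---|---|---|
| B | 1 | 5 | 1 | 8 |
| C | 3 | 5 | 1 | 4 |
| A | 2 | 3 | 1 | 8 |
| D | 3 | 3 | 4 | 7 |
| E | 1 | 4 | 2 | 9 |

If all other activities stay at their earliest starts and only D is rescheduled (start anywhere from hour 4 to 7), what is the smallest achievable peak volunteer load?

D@4: h1:13  h2:12  h3:5  h4:3  h5:3  h6:3  h7:0  h8:0  h9:0 → peak 13
D@5: h1:13  h2:12  h3:5  h4:0  h5:3  h6:3  h7:3  h8:0  h9:0 → peak 13
D@6: h1:13  h2:12  h3:5  h4:0  h5:0  h6:3  h7:3  h8:3  h9:0 → peak 13
D@7: h1:13  h2:12  h3:5  h4:0  h5:0  h6:0  h7:3  h8:3  h9:3 → peak 13
Best is D@4, peak 13.

13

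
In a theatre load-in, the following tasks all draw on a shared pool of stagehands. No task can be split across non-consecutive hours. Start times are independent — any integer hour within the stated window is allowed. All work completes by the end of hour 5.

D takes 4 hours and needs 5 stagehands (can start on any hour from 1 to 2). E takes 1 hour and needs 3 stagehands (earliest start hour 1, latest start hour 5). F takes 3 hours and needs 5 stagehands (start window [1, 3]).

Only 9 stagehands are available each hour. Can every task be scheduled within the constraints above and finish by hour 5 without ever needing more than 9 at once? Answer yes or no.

no

The minimum achievable peak is 10; 9 < 10, so no feasible schedule stays within the cap.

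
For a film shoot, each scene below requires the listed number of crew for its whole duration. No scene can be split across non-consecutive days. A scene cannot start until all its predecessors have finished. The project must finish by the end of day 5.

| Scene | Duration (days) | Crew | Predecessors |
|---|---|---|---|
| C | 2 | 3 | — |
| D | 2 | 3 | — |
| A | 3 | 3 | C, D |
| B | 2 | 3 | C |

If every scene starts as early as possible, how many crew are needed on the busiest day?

6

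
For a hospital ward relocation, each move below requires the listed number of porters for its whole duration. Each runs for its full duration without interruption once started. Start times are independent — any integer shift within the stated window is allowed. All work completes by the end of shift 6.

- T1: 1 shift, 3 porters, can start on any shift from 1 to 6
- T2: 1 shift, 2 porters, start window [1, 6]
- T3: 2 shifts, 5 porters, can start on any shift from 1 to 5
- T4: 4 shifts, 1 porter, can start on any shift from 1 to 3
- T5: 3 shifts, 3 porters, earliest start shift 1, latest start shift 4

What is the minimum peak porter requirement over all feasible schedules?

Early-start (T1@1, T2@1, T3@1, T4@1, T5@1) gives peak 14: s1:14  s2:9  s3:4  s4:1  s5:0  s6:0.
Shift T3→2, T5→4.
Schedule T1@1, T2@1, T3@2, T4@1, T5@4: s1:6  s2:6  s3:6  s4:4  s5:3  s6:3 — peak 6.

6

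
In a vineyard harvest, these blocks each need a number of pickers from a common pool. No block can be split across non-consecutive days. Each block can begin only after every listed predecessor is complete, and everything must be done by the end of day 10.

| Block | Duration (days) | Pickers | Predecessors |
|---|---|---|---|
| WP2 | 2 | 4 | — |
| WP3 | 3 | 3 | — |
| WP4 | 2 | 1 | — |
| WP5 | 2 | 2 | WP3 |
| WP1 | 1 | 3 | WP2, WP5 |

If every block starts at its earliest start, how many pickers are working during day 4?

At early start, day 4 has: WP5.
Demand: 2 = 2.

2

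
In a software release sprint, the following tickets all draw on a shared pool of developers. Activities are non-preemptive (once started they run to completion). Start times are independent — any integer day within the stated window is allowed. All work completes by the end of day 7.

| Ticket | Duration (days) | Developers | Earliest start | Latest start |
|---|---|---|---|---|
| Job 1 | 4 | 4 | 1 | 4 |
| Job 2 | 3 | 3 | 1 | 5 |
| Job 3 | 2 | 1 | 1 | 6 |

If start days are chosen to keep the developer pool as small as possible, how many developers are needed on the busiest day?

4

Early-start (Job 1@1, Job 2@1, Job 3@1) gives peak 8: d1:8  d2:8  d3:7  d4:4  d5:0  d6:0  d7:0.
Shift Job 2→5, Job 3→5.
Schedule Job 1@1, Job 2@5, Job 3@5: d1:4  d2:4  d3:4  d4:4  d5:4  d6:4  d7:3 — peak 4.
Total developer-days = 27 over 7 days ⇒ peak ≥ ⌈27/7⌉ = 4, so 4 is optimal.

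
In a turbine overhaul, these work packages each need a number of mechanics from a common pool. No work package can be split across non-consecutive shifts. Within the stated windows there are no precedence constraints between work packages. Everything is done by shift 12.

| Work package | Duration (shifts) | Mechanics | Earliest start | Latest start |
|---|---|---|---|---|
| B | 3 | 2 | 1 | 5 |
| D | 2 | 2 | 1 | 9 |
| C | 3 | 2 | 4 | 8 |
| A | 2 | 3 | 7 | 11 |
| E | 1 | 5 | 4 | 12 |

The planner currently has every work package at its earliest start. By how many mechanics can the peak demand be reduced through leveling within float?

2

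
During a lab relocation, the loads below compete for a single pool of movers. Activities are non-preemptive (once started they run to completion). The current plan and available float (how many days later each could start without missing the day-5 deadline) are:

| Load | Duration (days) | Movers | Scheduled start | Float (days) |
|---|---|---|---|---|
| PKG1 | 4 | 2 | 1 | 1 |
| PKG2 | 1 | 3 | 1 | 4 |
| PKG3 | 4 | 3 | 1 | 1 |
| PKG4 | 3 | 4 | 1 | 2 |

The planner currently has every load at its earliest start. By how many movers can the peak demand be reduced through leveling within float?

3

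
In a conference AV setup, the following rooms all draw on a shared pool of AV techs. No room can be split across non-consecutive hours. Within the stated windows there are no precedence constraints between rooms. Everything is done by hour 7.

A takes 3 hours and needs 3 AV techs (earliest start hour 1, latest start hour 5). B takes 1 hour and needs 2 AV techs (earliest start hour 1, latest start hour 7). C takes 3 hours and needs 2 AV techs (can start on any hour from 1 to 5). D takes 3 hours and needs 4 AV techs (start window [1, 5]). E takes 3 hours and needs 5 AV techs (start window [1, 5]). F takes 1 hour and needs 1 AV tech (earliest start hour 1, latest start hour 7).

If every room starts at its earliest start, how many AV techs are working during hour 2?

14

At early start, hour 2 has: A, C, D, E.
Demand: 3 + 2 + 4 + 5 = 14.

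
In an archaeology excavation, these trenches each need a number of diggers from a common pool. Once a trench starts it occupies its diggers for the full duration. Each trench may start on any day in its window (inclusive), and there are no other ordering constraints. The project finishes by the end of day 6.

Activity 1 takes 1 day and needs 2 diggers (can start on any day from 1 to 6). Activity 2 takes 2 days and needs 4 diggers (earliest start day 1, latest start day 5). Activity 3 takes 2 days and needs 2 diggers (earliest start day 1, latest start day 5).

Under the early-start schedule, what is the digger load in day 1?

8

At early start, day 1 has: Activity 1, Activity 2, Activity 3.
Demand: 2 + 4 + 2 = 8.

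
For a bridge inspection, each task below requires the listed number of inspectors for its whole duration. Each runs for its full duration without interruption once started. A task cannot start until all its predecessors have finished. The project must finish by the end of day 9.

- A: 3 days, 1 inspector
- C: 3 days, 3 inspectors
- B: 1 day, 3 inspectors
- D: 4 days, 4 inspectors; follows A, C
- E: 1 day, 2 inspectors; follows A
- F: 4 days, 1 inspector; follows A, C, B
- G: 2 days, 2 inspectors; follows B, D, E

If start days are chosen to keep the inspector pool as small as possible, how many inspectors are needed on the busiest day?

7

Schedule A@1, C@1, B@1, D@4, E@4, F@4, G@8: d1:7  d2:4  d3:4  d4:7  d5:5  d6:5  d7:5  d8:2  d9:2 — peak 7.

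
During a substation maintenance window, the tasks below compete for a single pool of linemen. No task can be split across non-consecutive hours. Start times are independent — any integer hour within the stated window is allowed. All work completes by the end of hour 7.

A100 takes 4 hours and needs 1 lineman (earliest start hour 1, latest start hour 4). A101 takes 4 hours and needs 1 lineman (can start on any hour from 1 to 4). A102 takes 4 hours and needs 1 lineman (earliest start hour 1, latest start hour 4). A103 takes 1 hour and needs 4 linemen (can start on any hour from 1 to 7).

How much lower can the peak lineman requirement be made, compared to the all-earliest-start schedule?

Early-start peak: h1:7  h2:3  h3:3  h4:3  h5:0  h6:0  h7:0 ⇒ 7.
Leveled (A100@1, A101@1, A102@1, A103@5): h1:3  h2:3  h3:3  h4:3  h5:4  h6:0  h7:0 ⇒ 4.
Reduction 7 − 4 = 3.

3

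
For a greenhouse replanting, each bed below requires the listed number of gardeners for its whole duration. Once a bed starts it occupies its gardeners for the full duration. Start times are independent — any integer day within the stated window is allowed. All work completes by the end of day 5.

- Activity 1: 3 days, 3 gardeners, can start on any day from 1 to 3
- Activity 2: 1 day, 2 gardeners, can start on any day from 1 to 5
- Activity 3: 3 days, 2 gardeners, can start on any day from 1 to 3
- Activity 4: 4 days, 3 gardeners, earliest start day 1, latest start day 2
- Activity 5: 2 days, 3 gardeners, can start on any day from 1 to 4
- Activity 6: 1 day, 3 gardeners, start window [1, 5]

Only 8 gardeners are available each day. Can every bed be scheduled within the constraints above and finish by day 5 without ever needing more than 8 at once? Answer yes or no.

Schedule Activity 1@1, Activity 2@1, Activity 3@2, Activity 4@1, Activity 5@4, Activity 6@5: d1:8  d2:8  d3:8  d4:8  d5:6 — peak 8 ≤ 8.

yes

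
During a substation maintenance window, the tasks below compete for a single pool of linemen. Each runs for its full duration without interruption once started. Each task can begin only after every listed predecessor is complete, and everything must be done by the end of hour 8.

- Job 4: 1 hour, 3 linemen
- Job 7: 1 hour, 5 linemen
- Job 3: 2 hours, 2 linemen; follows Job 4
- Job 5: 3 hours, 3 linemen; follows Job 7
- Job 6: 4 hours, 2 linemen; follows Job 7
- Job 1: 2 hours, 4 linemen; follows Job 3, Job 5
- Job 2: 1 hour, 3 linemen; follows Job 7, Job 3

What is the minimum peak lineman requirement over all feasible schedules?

Early-start (Job 4@1, Job 7@1, Job 3@2, Job 5@2, Job 6@2, Job 1@5, Job 2@4) gives peak 8: h1:8  h2:7  h3:7  h4:8  h5:6  h6:4  h7:0  h8:0.
Shift Job 7→2, Job 3→3, Job 5→3, Job 6→5, Job 1→6, Job 2→8.
Schedule Job 4@1, Job 7@2, Job 3@3, Job 5@3, Job 6@5, Job 1@6, Job 2@8: h1:3  h2:5  h3:5  h4:5  h5:5  h6:6  h7:6  h8:5 — peak 6.

6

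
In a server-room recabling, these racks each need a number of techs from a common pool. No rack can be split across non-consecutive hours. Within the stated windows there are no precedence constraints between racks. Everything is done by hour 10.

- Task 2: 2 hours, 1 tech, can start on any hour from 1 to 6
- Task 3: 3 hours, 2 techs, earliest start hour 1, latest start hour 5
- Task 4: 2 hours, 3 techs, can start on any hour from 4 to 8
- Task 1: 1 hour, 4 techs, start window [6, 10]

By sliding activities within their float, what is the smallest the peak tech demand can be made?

Schedule Task 2@1, Task 3@1, Task 4@4, Task 1@6: h1:3  h2:3  h3:2  h4:3  h5:3  h6:4  h7:0  h8:0  h9:0  h10:0 — peak 4.

4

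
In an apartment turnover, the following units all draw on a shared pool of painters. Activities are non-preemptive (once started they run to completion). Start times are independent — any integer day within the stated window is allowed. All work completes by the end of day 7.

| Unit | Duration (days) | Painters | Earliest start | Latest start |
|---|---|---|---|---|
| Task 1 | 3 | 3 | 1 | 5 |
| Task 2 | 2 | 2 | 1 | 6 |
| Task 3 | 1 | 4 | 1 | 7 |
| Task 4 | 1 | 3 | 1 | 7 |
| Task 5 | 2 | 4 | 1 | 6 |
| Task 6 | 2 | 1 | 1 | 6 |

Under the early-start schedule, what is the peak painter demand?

Early-start schedule: Task 1@1, Task 2@1, Task 3@1, Task 4@1, Task 5@1, Task 6@1.
Load per day: day 1: 17, day 2: 10, day 3: 3, day 4: 0, day 5: 0, day 6: 0, day 7: 0.
Peak is 17.

17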